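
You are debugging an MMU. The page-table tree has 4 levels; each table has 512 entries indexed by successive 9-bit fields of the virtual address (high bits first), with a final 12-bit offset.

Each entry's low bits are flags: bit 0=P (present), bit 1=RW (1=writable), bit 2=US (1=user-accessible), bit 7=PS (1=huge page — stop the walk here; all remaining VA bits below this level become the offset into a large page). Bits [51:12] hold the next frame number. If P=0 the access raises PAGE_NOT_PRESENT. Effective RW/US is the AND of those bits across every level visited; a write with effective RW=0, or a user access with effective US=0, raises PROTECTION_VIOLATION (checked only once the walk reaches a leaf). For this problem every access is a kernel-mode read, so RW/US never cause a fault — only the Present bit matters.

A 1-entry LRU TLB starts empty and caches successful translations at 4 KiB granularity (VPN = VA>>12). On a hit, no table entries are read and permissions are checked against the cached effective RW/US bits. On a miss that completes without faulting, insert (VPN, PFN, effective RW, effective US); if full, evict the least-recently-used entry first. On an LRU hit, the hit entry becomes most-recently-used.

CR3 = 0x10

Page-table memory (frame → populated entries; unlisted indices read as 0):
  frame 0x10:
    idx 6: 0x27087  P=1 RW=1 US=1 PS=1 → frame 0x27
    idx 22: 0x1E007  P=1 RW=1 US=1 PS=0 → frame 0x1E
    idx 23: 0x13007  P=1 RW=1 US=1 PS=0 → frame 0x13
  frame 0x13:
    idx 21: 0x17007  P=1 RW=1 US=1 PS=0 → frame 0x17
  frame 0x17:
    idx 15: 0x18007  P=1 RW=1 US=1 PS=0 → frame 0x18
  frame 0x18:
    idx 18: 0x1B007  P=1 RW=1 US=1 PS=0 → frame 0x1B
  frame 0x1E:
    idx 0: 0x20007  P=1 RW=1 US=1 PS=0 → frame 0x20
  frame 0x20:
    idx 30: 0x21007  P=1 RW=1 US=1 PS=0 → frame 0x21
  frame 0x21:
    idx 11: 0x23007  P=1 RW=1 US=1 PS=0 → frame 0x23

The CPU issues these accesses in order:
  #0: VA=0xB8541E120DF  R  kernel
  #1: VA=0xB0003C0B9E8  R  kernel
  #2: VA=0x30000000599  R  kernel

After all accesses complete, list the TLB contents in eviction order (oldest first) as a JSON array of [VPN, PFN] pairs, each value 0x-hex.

Per-access translation:
#0 VA=0xB8541E120DF (r,kernel):
  L0 @0x10[23] → 0x13007  P=1,RW=1,US=1,PS=0
  L1 @0x13[21] → 0x17007  P=1,RW=1,US=1,PS=0
  L2 @0x17[15] → 0x18007  P=1,RW=1,US=1,PS=0
  L3 @0x18[18] → 0x1B007  P=1,RW=1,US=1,PS=0
  → PA=0x1B0DF  (4 entries read)
#1 VA=0xB0003C0B9E8 (r,kernel):
  L0 @0x10[22] → 0x1E007  P=1,RW=1,US=1,PS=0
  L1 @0x1E[0] → 0x20007  P=1,RW=1,US=1,PS=0
  L2 @0x20[30] → 0x21007  P=1,RW=1,US=1,PS=0
  L3 @0x21[11] → 0x23007  P=1,RW=1,US=1,PS=0
  → PA=0x239E8  (4 entries read)
#2 VA=0x30000000599 (r,kernel):
  L0 @0x10[6] → 0x27087  P=1,RW=1,US=1,PS=1
  → PA=0x27599 (huge @L0)  (1 entries read)

TLB: [["0x30000000", "0x27"]]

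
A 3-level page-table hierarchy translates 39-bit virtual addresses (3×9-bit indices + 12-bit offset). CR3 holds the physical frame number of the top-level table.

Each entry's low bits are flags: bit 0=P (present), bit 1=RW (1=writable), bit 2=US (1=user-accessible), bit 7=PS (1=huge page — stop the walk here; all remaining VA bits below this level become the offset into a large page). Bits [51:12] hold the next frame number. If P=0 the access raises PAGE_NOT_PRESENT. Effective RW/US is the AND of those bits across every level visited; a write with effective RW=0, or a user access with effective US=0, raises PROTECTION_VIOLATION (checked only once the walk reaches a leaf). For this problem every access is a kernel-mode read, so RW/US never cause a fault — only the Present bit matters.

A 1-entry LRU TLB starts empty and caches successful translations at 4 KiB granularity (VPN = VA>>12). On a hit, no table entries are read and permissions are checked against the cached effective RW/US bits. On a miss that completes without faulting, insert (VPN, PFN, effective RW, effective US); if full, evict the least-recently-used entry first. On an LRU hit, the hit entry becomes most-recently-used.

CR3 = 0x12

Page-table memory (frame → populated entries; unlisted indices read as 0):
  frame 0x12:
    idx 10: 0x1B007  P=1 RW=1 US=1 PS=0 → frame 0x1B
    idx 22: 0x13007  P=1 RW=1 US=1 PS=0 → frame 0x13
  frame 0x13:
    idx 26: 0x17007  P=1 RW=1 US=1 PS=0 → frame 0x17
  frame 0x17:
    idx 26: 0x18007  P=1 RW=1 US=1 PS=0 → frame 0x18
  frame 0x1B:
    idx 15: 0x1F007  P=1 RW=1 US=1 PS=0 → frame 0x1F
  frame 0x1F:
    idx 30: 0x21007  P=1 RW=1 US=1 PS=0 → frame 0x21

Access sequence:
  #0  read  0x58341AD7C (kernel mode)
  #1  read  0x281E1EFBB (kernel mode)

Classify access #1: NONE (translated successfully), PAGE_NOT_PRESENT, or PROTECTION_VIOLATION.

Walk each access:
#0 VA=0x58341AD7C (r,kernel):
  L0 @0x12[22] → 0x13007  P=1,RW=1,US=1,PS=0
  L1 @0x13[26] → 0x17007  P=1,RW=1,US=1,PS=0
  L2 @0x17[26] → 0x18007  P=1,RW=1,US=1,PS=0
  → PA=0x18D7C  (3 entries read)
#1 VA=0x281E1EFBB (r,kernel):
  L0 @0x12[10] → 0x1B007  P=1,RW=1,US=1,PS=0
  L1 @0x1B[15] → 0x1F007  P=1,RW=1,US=1,PS=0
  L2 @0x1F[30] → 0x21007  P=1,RW=1,US=1,PS=0
  → PA=0x21FBB  (3 entries read)

Access #1 fault: NONE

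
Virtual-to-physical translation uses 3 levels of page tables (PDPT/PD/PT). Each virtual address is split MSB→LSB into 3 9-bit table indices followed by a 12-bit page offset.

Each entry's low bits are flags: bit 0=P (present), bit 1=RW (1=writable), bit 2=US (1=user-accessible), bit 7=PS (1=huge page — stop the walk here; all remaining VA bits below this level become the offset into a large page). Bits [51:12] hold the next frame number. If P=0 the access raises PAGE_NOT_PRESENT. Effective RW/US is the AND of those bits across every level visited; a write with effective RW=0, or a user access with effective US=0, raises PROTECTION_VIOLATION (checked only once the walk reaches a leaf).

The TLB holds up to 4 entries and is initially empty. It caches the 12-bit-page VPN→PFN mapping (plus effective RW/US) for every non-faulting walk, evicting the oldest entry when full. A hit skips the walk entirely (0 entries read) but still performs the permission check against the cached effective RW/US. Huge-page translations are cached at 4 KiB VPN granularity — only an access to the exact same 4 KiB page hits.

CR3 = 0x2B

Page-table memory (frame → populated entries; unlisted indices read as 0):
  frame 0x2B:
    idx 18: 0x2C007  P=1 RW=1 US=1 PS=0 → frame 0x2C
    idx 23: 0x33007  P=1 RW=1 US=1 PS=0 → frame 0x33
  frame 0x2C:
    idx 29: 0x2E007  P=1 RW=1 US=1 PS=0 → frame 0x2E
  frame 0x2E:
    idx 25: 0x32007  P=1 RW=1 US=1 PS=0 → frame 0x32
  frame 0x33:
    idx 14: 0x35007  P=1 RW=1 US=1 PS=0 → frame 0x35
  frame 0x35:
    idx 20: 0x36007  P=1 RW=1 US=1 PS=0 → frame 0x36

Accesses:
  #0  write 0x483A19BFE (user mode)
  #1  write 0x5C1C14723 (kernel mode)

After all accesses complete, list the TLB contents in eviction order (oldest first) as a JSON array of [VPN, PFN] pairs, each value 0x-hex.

Trace:
#0 VA=0x483A19BFE (w,user):
  lvl0: tbl 0x2B, slot 18 ⇒ 0x2C007 (P1/RW1/US1/PS0)
  lvl1: tbl 0x2C, slot 29 ⇒ 0x2E007 (P1/RW1/US1/PS0)
  lvl2: tbl 0x2E, slot 25 ⇒ 0x32007 (P1/RW1/US1/PS0)
  → PA=0x32BFE  (3 entries read)
#1 VA=0x5C1C14723 (w,kernel):
  lvl0: tbl 0x2B, slot 23 ⇒ 0x33007 (P1/RW1/US1/PS0)
  lvl1: tbl 0x33, slot 14 ⇒ 0x35007 (P1/RW1/US1/PS0)
  lvl2: tbl 0x35, slot 20 ⇒ 0x36007 (P1/RW1/US1/PS0)
  → PA=0x36723  (3 entries read)

TLB: [["0x483A19", "0x32"], ["0x5C1C14", "0x36"]]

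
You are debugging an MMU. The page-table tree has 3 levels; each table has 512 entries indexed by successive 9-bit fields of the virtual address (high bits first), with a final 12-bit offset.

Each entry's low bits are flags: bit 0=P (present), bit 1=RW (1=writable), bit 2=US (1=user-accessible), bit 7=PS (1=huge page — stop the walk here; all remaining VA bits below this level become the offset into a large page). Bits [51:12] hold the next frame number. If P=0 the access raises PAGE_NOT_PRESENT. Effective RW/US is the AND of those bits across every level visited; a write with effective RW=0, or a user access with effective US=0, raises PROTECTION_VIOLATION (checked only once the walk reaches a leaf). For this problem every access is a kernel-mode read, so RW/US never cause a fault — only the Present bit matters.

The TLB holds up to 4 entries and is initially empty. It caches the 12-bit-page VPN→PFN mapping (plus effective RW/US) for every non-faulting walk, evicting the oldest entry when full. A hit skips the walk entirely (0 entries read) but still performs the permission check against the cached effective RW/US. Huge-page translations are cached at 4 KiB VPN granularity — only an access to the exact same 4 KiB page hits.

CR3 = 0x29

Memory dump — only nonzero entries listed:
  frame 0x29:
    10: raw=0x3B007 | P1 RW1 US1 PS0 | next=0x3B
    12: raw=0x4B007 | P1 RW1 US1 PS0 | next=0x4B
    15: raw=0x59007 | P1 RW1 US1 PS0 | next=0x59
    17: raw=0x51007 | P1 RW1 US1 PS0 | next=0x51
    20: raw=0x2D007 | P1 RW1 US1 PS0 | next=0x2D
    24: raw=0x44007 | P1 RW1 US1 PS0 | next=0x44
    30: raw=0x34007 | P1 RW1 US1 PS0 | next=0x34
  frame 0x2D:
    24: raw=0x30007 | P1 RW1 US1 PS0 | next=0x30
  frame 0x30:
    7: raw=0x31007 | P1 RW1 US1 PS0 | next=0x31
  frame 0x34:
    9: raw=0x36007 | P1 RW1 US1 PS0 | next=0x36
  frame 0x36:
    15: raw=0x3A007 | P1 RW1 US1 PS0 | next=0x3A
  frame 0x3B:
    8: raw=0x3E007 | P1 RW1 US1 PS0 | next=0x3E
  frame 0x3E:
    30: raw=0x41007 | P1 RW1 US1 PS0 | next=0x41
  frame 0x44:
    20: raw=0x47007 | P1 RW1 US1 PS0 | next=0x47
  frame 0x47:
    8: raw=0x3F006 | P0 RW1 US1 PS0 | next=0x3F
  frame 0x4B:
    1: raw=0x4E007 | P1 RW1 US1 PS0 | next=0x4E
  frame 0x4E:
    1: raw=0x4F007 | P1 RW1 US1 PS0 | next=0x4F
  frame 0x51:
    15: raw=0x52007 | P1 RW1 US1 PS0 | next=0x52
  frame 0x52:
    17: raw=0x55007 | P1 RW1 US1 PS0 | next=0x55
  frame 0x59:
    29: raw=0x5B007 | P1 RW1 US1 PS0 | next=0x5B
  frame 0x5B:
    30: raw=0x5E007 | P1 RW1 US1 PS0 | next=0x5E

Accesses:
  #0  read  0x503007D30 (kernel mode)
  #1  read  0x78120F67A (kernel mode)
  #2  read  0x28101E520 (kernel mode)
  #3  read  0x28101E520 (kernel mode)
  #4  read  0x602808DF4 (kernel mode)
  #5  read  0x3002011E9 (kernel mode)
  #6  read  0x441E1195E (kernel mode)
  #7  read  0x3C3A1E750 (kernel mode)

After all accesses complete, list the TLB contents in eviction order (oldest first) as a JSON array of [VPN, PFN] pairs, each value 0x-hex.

Trace:
#0 VA=0x503007D30 (r,kernel):
  L0: frame=0x29 idx=20 entry=0x2D007 [P=1 RW=1 US=1 PS=0]
  L1: frame=0x2D idx=24 entry=0x30007 [P=1 RW=1 US=1 PS=0]
  L2: frame=0x30 idx=7 entry=0x31007 [P=1 RW=1 US=1 PS=0]
  → PA=0x31D30  (3 entries read)
#1 VA=0x78120F67A (r,kernel):
  L0: frame=0x29 idx=30 entry=0x34007 [P=1 RW=1 US=1 PS=0]
  L1: frame=0x34 idx=9 entry=0x36007 [P=1 RW=1 US=1 PS=0]
  L2: frame=0x36 idx=15 entry=0x3A007 [P=1 RW=1 US=1 PS=0]
  → PA=0x3A67A  (3 entries read)
#2 VA=0x28101E520 (r,kernel):
  L0: frame=0x29 idx=10 entry=0x3B007 [P=1 RW=1 US=1 PS=0]
  L1: frame=0x3B idx=8 entry=0x3E007 [P=1 RW=1 US=1 PS=0]
  L2: frame=0x3E idx=30 entry=0x41007 [P=1 RW=1 US=1 PS=0]
  → PA=0x41520  (3 entries read)
#3 VA=0x28101E520 (r,kernel):
  TLB hit vpn=0x28101E → PA=0x41520
#4 VA=0x602808DF4 (r,kernel):
  L0: frame=0x29 idx=24 entry=0x44007 [P=1 RW=1 US=1 PS=0]
  L1: frame=0x44 idx=20 entry=0x47007 [P=1 RW=1 US=1 PS=0]
  L2: frame=0x47 idx=8 entry=0x3F006 [P=0 RW=1 US=1 PS=0]
  → PAGE_NOT_PRESENT  (3 entries read)
#5 VA=0x3002011E9 (r,kernel):
  L0: frame=0x29 idx=12 entry=0x4B007 [P=1 RW=1 US=1 PS=0]
  L1: frame=0x4B idx=1 entry=0x4E007 [P=1 RW=1 US=1 PS=0]
  L2: frame=0x4E idx=1 entry=0x4F007 [P=1 RW=1 US=1 PS=0]
  → PA=0x4F1E9  (3 entries read)
#6 VA=0x441E1195E (r,kernel):
  L0: frame=0x29 idx=17 entry=0x51007 [P=1 RW=1 US=1 PS=0]
  L1: frame=0x51 idx=15 entry=0x52007 [P=1 RW=1 US=1 PS=0]
  L2: frame=0x52 idx=17 entry=0x55007 [P=1 RW=1 US=1 PS=0]
  → PA=0x5595E  (3 entries read)
#7 VA=0x3C3A1E750 (r,kernel):
  L0: frame=0x29 idx=15 entry=0x59007 [P=1 RW=1 US=1 PS=0]
  L1: frame=0x59 idx=29 entry=0x5B007 [P=1 RW=1 US=1 PS=0]
  L2: frame=0x5B idx=30 entry=0x5E007 [P=1 RW=1 US=1 PS=0]
  → PA=0x5E750  (3 entries read)

TLB: [["0x28101E", "0x41"], ["0x300201", "0x4F"], ["0x441E11", "0x55"], ["0x3C3A1E", "0x5E"]]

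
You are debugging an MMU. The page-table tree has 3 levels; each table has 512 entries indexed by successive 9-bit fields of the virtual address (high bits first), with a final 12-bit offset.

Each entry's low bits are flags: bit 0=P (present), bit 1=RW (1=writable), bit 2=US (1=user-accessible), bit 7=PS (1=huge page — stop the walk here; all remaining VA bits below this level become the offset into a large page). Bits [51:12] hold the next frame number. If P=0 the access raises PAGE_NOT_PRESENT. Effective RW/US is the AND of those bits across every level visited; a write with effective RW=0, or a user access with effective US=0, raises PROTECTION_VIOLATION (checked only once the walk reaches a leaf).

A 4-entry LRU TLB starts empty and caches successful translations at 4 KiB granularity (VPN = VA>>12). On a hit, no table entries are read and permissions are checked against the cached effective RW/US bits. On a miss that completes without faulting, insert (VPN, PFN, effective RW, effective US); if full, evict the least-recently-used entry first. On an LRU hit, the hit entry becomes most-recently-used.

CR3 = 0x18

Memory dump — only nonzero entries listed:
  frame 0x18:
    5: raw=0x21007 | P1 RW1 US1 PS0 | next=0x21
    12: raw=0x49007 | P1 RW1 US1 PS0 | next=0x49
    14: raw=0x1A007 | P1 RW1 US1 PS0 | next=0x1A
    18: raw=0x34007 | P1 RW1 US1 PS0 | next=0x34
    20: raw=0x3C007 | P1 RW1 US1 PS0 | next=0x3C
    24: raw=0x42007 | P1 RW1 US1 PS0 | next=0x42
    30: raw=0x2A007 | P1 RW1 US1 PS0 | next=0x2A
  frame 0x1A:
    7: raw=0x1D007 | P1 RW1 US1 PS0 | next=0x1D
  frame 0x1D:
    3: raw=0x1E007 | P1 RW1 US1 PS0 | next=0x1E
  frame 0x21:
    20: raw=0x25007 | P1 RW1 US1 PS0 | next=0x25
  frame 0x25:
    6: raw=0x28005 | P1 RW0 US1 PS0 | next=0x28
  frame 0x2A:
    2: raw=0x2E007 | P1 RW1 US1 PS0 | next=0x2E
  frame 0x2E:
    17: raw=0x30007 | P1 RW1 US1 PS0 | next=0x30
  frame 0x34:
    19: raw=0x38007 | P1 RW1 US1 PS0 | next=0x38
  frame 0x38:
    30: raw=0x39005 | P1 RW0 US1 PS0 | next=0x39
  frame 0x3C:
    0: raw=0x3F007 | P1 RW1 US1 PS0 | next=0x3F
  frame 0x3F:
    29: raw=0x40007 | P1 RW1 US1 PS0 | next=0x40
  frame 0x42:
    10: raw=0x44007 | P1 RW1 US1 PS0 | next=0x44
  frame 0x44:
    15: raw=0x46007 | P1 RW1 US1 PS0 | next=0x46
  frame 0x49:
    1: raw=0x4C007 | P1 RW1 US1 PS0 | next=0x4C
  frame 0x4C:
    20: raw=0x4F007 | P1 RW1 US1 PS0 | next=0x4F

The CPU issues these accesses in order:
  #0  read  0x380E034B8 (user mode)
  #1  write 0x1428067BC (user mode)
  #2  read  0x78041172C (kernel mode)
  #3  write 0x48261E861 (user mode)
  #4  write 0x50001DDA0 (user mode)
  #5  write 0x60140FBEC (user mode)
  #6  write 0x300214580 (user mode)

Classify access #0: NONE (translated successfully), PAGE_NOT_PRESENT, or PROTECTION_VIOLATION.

Walk each access:
#0 VA=0x380E034B8 (r,user):
  [0] read 0x18 idx=14: raw=0x1A007 flags P=1 W=1 U=1 S=0
  [1] read 0x1A idx=7: raw=0x1D007 flags P=1 W=1 U=1 S=0
  [2] read 0x1D idx=3: raw=0x1E007 flags P=1 W=1 U=1 S=0
  → PA=0x1E4B8  (3 entries read)
#1 VA=0x1428067BC (w,user):
  [0] read 0x18 idx=5: raw=0x21007 flags P=1 W=1 U=1 S=0
  [1] read 0x21 idx=20: raw=0x25007 flags P=1 W=1 U=1 S=0
  [2] read 0x25 idx=6: raw=0x28005 flags P=1 W=0 U=1 S=0
  ⇒ fault: PROTECTION_VIOLATION  — 3 lookups
#2 VA=0x78041172C (r,kernel):
  [0] read 0x18 idx=30: raw=0x2A007 flags P=1 W=1 U=1 S=0
  [1] read 0x2A idx=2: raw=0x2E007 flags P=1 W=1 U=1 S=0
  [2] read 0x2E idx=17: raw=0x30007 flags P=1 W=1 U=1 S=0
  → PA=0x3072C  (3 entries read)
#3 VA=0x48261E861 (w,user):
  [0] read 0x18 idx=18: raw=0x34007 flags P=1 W=1 U=1 S=0
  [1] read 0x34 idx=19: raw=0x38007 flags P=1 W=1 U=1 S=0
  [2] read 0x38 idx=30: raw=0x39005 flags P=1 W=0 U=1 S=0
  ⇒ fault: PROTECTION_VIOLATION  — 3 lookups
#4 VA=0x50001DDA0 (w,user):
  [0] read 0x18 idx=20: raw=0x3C007 flags P=1 W=1 U=1 S=0
  [1] read 0x3C idx=0: raw=0x3F007 flags P=1 W=1 U=1 S=0
  [2] read 0x3F idx=29: raw=0x40007 flags P=1 W=1 U=1 S=0
  → PA=0x40DA0  (3 entries read)
#5 VA=0x60140FBEC (w,user):
  [0] read 0x18 idx=24: raw=0x42007 flags P=1 W=1 U=1 S=0
  [1] read 0x42 idx=10: raw=0x44007 flags P=1 W=1 U=1 S=0
  [2] read 0x44 idx=15: raw=0x46007 flags P=1 W=1 U=1 S=0
  → PA=0x46BEC  (3 entries read)
#6 VA=0x300214580 (w,user):
  [0] read 0x18 idx=12: raw=0x49007 flags P=1 W=1 U=1 S=0
  [1] read 0x49 idx=1: raw=0x4C007 flags P=1 W=1 U=1 S=0
  [2] read 0x4C idx=20: raw=0x4F007 flags P=1 W=1 U=1 S=0
  → PA=0x4F580  (3 entries read)

Access #0 fault: NONE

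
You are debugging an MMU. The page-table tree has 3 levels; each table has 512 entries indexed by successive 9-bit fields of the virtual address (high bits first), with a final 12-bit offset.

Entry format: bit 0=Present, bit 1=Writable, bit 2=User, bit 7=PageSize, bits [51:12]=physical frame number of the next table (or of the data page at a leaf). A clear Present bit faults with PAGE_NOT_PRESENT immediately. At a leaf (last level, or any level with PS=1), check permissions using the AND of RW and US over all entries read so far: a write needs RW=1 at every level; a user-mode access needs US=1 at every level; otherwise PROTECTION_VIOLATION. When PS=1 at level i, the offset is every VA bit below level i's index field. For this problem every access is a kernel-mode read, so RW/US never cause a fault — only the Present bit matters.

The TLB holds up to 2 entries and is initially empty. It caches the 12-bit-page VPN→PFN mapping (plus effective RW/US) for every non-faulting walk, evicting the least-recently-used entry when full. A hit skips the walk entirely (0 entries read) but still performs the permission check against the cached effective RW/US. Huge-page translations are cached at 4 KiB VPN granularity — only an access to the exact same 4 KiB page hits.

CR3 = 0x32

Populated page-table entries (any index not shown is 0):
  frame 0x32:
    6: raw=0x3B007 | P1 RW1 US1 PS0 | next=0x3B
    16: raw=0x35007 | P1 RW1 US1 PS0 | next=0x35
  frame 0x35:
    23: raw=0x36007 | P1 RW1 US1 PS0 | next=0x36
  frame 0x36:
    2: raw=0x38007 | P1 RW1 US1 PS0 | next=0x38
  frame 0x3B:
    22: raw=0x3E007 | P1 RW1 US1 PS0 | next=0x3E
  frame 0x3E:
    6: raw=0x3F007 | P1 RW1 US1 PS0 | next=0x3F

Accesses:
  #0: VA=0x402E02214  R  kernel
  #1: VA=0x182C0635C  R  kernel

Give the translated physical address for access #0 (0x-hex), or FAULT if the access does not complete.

Per-access translation:
#0 VA=0x402E02214 (r,kernel):
  [0] read 0x32 idx=16: raw=0x35007 flags P=1 W=1 U=1 S=0
  [1] read 0x35 idx=23: raw=0x36007 flags P=1 W=1 U=1 S=0
  [2] read 0x36 idx=2: raw=0x38007 flags P=1 W=1 U=1 S=0
  ✓ 0x38214  — 3 lookups
#1 VA=0x182C0635C (r,kernel):
  [0] read 0x32 idx=6: raw=0x3B007 flags P=1 W=1 U=1 S=0
  [1] read 0x3B idx=22: raw=0x3E007 flags P=1 W=1 U=1 S=0
  [2] read 0x3E idx=6: raw=0x3F007 flags P=1 W=1 U=1 S=0
  ✓ 0x3F35C  — 3 lookups

Access #0 PA: 0x38214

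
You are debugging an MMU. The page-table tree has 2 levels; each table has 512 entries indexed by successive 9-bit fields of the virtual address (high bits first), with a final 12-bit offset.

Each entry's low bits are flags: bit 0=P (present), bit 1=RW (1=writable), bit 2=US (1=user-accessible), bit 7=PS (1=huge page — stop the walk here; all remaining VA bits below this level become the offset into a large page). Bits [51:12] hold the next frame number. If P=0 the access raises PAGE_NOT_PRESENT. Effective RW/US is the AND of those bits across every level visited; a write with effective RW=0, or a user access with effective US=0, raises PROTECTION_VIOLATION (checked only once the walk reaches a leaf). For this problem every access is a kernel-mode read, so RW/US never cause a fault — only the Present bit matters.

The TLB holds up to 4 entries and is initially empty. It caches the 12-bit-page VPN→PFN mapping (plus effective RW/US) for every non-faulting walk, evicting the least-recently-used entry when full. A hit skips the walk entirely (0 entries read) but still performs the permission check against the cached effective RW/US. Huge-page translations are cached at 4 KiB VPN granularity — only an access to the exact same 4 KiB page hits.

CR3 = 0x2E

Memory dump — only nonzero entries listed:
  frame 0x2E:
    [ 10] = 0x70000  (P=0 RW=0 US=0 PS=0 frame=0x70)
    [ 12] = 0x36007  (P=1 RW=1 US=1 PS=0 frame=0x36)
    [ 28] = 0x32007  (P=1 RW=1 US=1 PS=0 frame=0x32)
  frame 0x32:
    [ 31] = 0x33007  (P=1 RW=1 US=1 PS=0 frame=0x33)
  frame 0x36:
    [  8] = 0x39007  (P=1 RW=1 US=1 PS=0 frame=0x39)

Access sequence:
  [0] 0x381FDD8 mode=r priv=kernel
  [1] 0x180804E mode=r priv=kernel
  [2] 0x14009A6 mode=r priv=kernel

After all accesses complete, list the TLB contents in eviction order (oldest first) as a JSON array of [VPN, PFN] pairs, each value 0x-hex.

Per-access translation:
#0 VA=0x381FDD8 (r,kernel):
  L0: frame=0x2E idx=28 entry=0x32007 [P=1 RW=1 US=1 PS=0]
  L1: frame=0x32 idx=31 entry=0x33007 [P=1 RW=1 US=1 PS=0]
  → PA=0x33DD8  (2 entries read)
#1 VA=0x180804E (r,kernel):
  L0: frame=0x2E idx=12 entry=0x36007 [P=1 RW=1 US=1 PS=0]
  L1: frame=0x36 idx=8 entry=0x39007 [P=1 RW=1 US=1 PS=0]
  → PA=0x3904E  (2 entries read)
#2 VA=0x14009A6 (r,kernel):
  L0: frame=0x2E idx=10 entry=0x70000 [P=0 RW=0 US=0 PS=0]
  → PAGE_NOT_PRESENT  (1 entries read)

TLB: [["0x381F", "0x33"], ["0x1808", "0x39"]]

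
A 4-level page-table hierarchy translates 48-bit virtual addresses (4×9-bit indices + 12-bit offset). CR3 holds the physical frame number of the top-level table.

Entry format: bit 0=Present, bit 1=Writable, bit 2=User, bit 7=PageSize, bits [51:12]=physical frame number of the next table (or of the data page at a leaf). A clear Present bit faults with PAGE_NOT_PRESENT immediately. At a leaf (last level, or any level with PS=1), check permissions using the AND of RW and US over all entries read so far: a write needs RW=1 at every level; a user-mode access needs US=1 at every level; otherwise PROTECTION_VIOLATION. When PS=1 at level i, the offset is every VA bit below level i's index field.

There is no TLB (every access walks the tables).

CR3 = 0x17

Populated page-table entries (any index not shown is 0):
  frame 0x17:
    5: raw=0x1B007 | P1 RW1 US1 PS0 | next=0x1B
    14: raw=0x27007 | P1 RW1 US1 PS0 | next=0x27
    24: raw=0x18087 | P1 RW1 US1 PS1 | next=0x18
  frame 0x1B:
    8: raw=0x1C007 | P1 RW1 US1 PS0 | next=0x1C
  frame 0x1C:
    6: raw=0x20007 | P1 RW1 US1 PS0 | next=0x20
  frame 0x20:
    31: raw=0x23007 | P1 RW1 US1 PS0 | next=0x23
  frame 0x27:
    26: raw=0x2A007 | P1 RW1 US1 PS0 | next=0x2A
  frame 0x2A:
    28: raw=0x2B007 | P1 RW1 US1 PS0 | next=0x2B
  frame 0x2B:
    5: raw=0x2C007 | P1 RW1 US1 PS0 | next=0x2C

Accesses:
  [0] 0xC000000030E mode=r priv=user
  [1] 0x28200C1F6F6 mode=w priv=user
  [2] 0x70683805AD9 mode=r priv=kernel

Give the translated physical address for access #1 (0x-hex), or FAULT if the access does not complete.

Walk each access:
#0 VA=0xC000000030E (r,user):
  L0 @0x17[24] → 0x18087  P=1,RW=1,US=1,PS=1
  ✓ 0x1830E (huge @L0)  — 1 lookups
#1 VA=0x28200C1F6F6 (w,user):
  L0 @0x17[5] → 0x1B007  P=1,RW=1,US=1,PS=0
  L1 @0x1B[8] → 0x1C007  P=1,RW=1,US=1,PS=0
  L2 @0x1C[6] → 0x20007  P=1,RW=1,US=1,PS=0
  L3 @0x20[31] → 0x23007  P=1,RW=1,US=1,PS=0
  ✓ 0x236F6  — 4 lookups
#2 VA=0x70683805AD9 (r,kernel):
  L0 @0x17[14] → 0x27007  P=1,RW=1,US=1,PS=0
  L1 @0x27[26] → 0x2A007  P=1,RW=1,US=1,PS=0
  L2 @0x2A[28] → 0x2B007  P=1,RW=1,US=1,PS=0
  L3 @0x2B[5] → 0x2C007  P=1,RW=1,US=1,PS=0
  ✓ 0x2CAD9  — 4 lookups

Access #1 PA: 0x236F6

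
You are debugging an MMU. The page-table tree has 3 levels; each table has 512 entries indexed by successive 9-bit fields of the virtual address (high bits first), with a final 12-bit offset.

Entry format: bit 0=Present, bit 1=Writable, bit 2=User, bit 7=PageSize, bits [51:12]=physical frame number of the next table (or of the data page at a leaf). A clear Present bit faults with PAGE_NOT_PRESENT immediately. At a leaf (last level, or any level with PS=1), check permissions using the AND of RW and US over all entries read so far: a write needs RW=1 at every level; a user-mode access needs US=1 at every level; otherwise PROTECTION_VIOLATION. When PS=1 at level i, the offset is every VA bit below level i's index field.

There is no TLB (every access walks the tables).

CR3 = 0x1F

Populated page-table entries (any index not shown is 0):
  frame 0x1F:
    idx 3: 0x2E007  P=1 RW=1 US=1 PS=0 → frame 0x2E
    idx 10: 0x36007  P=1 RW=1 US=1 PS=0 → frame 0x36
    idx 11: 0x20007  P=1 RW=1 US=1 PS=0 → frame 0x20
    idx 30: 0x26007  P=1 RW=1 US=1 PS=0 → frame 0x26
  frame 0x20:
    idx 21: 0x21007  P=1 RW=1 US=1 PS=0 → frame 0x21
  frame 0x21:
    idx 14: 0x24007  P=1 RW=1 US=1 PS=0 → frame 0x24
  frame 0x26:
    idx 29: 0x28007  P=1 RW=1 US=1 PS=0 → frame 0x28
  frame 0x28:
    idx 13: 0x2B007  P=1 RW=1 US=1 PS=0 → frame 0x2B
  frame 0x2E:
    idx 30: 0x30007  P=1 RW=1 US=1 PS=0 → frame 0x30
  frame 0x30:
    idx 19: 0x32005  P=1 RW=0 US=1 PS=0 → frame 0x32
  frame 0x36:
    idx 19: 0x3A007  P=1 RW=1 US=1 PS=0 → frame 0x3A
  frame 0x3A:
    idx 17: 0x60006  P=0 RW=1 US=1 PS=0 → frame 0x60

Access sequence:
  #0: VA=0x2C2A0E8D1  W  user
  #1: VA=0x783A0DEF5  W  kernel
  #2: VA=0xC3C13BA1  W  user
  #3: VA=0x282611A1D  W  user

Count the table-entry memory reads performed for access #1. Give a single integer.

Walk each access:
#0 VA=0x2C2A0E8D1 (w,user):
  L0 @0x1F[11] → 0x20007  P=1,RW=1,US=1,PS=0
  L1 @0x20[21] → 0x21007  P=1,RW=1,US=1,PS=0
  L2 @0x21[14] → 0x24007  P=1,RW=1,US=1,PS=0
  ✓ 0x248D1  — 3 lookups
#1 VA=0x783A0DEF5 (w,kernel):
  L0 @0x1F[30] → 0x26007  P=1,RW=1,US=1,PS=0
  L1 @0x26[29] → 0x28007  P=1,RW=1,US=1,PS=0
  L2 @0x28[13] → 0x2B007  P=1,RW=1,US=1,PS=0
  ✓ 0x2BEF5  — 3 lookups
#2 VA=0xC3C13BA1 (w,user):
  L0 @0x1F[3] → 0x2E007  P=1,RW=1,US=1,PS=0
  L1 @0x2E[30] → 0x30007  P=1,RW=1,US=1,PS=0
  L2 @0x30[19] → 0x32005  P=1,RW=0,US=1,PS=0
  ⇒ fault: PROTECTION_VIOLATION  — 3 lookups
#3 VA=0x282611A1D (w,user):
  L0 @0x1F[10] → 0x36007  P=1,RW=1,US=1,PS=0
  L1 @0x36[19] → 0x3A007  P=1,RW=1,US=1,PS=0
  L2 @0x3A[17] → 0x60006  P=0,RW=1,US=1,PS=0
  ⇒ fault: PAGE_NOT_PRESENT  — 3 lookups

Entries read for #1: 3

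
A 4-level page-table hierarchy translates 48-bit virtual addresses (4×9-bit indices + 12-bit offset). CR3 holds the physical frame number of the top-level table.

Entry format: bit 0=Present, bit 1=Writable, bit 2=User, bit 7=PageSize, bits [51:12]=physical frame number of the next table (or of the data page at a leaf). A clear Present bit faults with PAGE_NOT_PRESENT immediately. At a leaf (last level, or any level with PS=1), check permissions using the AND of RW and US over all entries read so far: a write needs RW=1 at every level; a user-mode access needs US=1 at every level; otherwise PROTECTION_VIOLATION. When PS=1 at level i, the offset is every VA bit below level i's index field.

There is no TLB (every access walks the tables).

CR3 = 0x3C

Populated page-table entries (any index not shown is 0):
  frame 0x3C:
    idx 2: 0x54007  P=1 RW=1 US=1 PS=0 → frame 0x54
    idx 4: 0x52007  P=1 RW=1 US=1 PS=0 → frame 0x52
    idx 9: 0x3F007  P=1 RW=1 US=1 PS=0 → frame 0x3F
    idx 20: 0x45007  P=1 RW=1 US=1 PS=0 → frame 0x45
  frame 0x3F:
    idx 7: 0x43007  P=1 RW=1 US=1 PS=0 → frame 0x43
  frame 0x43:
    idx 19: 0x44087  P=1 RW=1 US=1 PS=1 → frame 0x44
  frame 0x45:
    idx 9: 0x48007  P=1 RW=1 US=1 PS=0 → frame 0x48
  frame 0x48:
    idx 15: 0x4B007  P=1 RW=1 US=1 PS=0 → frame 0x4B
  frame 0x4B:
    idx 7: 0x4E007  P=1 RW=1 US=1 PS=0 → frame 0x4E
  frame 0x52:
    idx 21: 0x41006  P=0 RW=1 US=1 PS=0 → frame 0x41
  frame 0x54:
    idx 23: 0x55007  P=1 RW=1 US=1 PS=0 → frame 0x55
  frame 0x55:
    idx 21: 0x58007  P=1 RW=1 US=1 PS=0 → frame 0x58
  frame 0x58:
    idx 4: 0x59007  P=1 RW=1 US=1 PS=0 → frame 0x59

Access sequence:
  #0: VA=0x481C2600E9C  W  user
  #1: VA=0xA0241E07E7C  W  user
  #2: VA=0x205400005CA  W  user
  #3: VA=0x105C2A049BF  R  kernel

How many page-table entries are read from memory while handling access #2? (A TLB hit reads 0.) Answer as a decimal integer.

Per-access translation:
#0 VA=0x481C2600E9C (w,user):
  L0: frame=0x3C idx=9 entry=0x3F007 [P=1 RW=1 US=1 PS=0]
  L1: frame=0x3F idx=7 entry=0x43007 [P=1 RW=1 US=1 PS=0]
  L2: frame=0x43 idx=19 entry=0x44087 [P=1 RW=1 US=1 PS=1]
  ✓ 0x44E9C (huge @L2)  — 3 lookups
#1 VA=0xA0241E07E7C (w,user):
  L0: frame=0x3C idx=20 entry=0x45007 [P=1 RW=1 US=1 PS=0]
  L1: frame=0x45 idx=9 entry=0x48007 [P=1 RW=1 US=1 PS=0]
  L2: frame=0x48 idx=15 entry=0x4B007 [P=1 RW=1 US=1 PS=0]
  L3: frame=0x4B idx=7 entry=0x4E007 [P=1 RW=1 US=1 PS=0]
  ✓ 0x4EE7C  — 4 lookups
#2 VA=0x205400005CA (w,user):
  L0: frame=0x3C idx=4 entry=0x52007 [P=1 RW=1 US=1 PS=0]
  L1: frame=0x52 idx=21 entry=0x41006 [P=0 RW=1 US=1 PS=0]
  ⇒ fault: PAGE_NOT_PRESENT  — 2 lookups
#3 VA=0x105C2A049BF (r,kernel):
  L0: frame=0x3C idx=2 entry=0x54007 [P=1 RW=1 US=1 PS=0]
  L1: frame=0x54 idx=23 entry=0x55007 [P=1 RW=1 US=1 PS=0]
  L2: frame=0x55 idx=21 entry=0x58007 [P=1 RW=1 US=1 PS=0]
  L3: frame=0x58 idx=4 entry=0x59007 [P=1 RW=1 US=1 PS=0]
  ✓ 0x599BF  — 4 lookups

Entries read for #2: 2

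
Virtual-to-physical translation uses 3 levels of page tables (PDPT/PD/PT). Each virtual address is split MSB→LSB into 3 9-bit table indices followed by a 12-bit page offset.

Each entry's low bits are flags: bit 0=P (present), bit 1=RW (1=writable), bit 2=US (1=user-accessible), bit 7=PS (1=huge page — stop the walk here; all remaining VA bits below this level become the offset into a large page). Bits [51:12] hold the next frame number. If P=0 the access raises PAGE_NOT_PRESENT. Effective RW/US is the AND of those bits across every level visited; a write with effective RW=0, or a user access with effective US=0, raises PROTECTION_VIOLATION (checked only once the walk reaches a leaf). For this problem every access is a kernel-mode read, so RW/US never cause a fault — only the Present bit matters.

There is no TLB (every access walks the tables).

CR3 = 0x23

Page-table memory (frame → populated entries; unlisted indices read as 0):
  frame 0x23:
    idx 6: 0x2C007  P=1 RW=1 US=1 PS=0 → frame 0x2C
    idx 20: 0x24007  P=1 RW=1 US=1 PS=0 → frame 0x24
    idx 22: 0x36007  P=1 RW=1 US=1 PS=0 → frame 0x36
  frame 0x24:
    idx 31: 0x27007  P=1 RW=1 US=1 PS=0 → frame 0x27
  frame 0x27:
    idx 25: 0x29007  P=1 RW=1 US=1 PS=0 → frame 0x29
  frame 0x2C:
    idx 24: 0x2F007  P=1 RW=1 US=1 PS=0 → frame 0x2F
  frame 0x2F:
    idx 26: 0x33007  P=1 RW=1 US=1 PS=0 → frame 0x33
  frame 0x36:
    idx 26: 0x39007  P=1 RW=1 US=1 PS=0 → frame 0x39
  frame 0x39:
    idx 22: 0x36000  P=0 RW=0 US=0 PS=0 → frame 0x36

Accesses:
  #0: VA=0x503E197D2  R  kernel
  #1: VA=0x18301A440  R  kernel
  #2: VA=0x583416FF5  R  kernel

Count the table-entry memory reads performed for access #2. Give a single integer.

Walk each access:
#0 VA=0x503E197D2 (r,kernel):
  lvl0: tbl 0x23, slot 20 ⇒ 0x24007 (P1/RW1/US1/PS0)
  lvl1: tbl 0x24, slot 31 ⇒ 0x27007 (P1/RW1/US1/PS0)
  lvl2: tbl 0x27, slot 25 ⇒ 0x29007 (P1/RW1/US1/PS0)
  ⇒ phys 0x297D2  [3 reads]
#1 VA=0x18301A440 (r,kernel):
  lvl0: tbl 0x23, slot 6 ⇒ 0x2C007 (P1/RW1/US1/PS0)
  lvl1: tbl 0x2C, slot 24 ⇒ 0x2F007 (P1/RW1/US1/PS0)
  lvl2: tbl 0x2F, slot 26 ⇒ 0x33007 (P1/RW1/US1/PS0)
  ⇒ phys 0x33440  [3 reads]
#2 VA=0x583416FF5 (r,kernel):
  lvl0: tbl 0x23, slot 22 ⇒ 0x36007 (P1/RW1/US1/PS0)
  lvl1: tbl 0x36, slot 26 ⇒ 0x39007 (P1/RW1/US1/PS0)
  lvl2: tbl 0x39, slot 22 ⇒ 0x36000 (P0/RW0/US0/PS0)
  → PAGE_NOT_PRESENT  (3 entries read)

Entries read for #2: 3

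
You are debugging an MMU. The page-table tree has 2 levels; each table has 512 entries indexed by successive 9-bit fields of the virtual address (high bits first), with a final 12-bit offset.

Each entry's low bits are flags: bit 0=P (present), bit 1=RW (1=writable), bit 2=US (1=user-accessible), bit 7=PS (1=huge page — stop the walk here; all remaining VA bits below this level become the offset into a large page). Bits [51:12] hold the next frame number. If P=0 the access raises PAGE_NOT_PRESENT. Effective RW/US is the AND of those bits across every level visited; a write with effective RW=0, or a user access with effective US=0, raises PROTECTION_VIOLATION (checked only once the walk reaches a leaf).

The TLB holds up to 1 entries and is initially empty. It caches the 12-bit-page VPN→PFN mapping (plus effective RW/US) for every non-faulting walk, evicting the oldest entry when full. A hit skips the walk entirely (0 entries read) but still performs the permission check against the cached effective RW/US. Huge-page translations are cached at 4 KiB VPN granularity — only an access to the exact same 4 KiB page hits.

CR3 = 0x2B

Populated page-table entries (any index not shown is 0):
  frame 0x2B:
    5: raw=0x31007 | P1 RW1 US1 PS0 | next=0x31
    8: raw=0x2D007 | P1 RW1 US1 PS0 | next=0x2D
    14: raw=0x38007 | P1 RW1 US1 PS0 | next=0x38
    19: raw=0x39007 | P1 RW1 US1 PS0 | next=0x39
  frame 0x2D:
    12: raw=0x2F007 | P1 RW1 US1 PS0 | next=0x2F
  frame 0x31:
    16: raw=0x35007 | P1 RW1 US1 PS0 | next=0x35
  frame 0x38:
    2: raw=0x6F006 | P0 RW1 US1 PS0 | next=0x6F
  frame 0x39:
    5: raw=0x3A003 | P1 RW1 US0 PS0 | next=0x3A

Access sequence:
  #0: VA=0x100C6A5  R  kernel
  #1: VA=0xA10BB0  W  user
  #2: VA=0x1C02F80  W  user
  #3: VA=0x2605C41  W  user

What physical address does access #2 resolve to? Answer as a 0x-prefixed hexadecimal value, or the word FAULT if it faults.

Per-access translation:
#0 VA=0x100C6A5 (r,kernel):
  L0 @0x2B[8] → 0x2D007  P=1,RW=1,US=1,PS=0
  L1 @0x2D[12] → 0x2F007  P=1,RW=1,US=1,PS=0
  → PA=0x2F6A5  (2 entries read)
#1 VA=0xA10BB0 (w,user):
  L0 @0x2B[5] → 0x31007  P=1,RW=1,US=1,PS=0
  L1 @0x31[16] → 0x35007  P=1,RW=1,US=1,PS=0
  → PA=0x35BB0  (2 entries read)
#2 VA=0x1C02F80 (w,user):
  L0 @0x2B[14] → 0x38007  P=1,RW=1,US=1,PS=0
  L1 @0x38[2] → 0x6F006  P=0,RW=1,US=1,PS=0
  ✗ PAGE_NOT_PRESENT  [2 reads]
#3 VA=0x2605C41 (w,user):
  L0 @0x2B[19] → 0x39007  P=1,RW=1,US=1,PS=0
  L1 @0x39[5] → 0x3A003  P=1,RW=1,US=0,PS=0
  ✗ PROTECTION_VIOLATION  [2 reads]

Access #2 PA: FAULT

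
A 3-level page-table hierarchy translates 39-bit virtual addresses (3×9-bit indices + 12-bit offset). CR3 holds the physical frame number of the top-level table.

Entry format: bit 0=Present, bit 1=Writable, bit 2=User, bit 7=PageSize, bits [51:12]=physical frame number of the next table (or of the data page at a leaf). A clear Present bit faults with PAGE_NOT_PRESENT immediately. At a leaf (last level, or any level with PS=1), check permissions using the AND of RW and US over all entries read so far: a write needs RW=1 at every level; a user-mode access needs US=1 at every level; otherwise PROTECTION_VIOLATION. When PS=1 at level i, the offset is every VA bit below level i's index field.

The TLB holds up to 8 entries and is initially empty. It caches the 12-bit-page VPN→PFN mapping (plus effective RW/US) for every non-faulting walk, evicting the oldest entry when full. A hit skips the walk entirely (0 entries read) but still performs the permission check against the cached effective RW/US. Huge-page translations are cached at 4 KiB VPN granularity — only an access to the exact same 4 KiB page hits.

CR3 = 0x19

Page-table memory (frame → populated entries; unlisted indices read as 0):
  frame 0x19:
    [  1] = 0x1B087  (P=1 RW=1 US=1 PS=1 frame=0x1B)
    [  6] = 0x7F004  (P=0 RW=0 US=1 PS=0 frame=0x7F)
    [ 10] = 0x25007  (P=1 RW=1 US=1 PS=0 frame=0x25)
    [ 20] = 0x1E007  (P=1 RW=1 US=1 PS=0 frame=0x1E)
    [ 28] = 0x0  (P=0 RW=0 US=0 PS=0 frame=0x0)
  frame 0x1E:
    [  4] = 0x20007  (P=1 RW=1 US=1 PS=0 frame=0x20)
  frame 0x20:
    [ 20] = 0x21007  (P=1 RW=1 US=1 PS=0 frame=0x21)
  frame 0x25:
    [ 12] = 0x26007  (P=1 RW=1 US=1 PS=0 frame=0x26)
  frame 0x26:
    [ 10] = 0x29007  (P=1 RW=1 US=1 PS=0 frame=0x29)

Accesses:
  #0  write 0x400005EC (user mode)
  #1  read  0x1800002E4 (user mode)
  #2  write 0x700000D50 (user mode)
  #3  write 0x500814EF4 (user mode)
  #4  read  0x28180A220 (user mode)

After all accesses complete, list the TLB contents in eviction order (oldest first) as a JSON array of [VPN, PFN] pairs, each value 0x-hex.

Per-access translation:
#0 VA=0x400005EC (w,user):
  L0: frame=0x19 idx=1 entry=0x1B087 [P=1 RW=1 US=1 PS=1]
  ⇒ phys 0x1B5EC (huge @L0)  [1 reads]
#1 VA=0x1800002E4 (r,user):
  L0: frame=0x19 idx=6 entry=0x7F004 [P=0 RW=0 US=1 PS=0]
  ✗ PAGE_NOT_PRESENT  [1 reads]
#2 VA=0x700000D50 (w,user):
  L0: frame=0x19 idx=28 entry=0x0 [P=0 RW=0 US=0 PS=0]
  ✗ PAGE_NOT_PRESENT  [1 reads]
#3 VA=0x500814EF4 (w,user):
  L0: frame=0x19 idx=20 entry=0x1E007 [P=1 RW=1 US=1 PS=0]
  L1: frame=0x1E idx=4 entry=0x20007 [P=1 RW=1 US=1 PS=0]
  L2: frame=0x20 idx=20 entry=0x21007 [P=1 RW=1 US=1 PS=0]
  ⇒ phys 0x21EF4  [3 reads]
#4 VA=0x28180A220 (r,user):
  L0: frame=0x19 idx=10 entry=0x25007 [P=1 RW=1 US=1 PS=0]
  L1: frame=0x25 idx=12 entry=0x26007 [P=1 RW=1 US=1 PS=0]
  L2: frame=0x26 idx=10 entry=0x29007 [P=1 RW=1 US=1 PS=0]
  ⇒ phys 0x29220  [3 reads]

TLB: [["0x40000", "0x1B"], ["0x500814", "0x21"], ["0x28180A", "0x29"]]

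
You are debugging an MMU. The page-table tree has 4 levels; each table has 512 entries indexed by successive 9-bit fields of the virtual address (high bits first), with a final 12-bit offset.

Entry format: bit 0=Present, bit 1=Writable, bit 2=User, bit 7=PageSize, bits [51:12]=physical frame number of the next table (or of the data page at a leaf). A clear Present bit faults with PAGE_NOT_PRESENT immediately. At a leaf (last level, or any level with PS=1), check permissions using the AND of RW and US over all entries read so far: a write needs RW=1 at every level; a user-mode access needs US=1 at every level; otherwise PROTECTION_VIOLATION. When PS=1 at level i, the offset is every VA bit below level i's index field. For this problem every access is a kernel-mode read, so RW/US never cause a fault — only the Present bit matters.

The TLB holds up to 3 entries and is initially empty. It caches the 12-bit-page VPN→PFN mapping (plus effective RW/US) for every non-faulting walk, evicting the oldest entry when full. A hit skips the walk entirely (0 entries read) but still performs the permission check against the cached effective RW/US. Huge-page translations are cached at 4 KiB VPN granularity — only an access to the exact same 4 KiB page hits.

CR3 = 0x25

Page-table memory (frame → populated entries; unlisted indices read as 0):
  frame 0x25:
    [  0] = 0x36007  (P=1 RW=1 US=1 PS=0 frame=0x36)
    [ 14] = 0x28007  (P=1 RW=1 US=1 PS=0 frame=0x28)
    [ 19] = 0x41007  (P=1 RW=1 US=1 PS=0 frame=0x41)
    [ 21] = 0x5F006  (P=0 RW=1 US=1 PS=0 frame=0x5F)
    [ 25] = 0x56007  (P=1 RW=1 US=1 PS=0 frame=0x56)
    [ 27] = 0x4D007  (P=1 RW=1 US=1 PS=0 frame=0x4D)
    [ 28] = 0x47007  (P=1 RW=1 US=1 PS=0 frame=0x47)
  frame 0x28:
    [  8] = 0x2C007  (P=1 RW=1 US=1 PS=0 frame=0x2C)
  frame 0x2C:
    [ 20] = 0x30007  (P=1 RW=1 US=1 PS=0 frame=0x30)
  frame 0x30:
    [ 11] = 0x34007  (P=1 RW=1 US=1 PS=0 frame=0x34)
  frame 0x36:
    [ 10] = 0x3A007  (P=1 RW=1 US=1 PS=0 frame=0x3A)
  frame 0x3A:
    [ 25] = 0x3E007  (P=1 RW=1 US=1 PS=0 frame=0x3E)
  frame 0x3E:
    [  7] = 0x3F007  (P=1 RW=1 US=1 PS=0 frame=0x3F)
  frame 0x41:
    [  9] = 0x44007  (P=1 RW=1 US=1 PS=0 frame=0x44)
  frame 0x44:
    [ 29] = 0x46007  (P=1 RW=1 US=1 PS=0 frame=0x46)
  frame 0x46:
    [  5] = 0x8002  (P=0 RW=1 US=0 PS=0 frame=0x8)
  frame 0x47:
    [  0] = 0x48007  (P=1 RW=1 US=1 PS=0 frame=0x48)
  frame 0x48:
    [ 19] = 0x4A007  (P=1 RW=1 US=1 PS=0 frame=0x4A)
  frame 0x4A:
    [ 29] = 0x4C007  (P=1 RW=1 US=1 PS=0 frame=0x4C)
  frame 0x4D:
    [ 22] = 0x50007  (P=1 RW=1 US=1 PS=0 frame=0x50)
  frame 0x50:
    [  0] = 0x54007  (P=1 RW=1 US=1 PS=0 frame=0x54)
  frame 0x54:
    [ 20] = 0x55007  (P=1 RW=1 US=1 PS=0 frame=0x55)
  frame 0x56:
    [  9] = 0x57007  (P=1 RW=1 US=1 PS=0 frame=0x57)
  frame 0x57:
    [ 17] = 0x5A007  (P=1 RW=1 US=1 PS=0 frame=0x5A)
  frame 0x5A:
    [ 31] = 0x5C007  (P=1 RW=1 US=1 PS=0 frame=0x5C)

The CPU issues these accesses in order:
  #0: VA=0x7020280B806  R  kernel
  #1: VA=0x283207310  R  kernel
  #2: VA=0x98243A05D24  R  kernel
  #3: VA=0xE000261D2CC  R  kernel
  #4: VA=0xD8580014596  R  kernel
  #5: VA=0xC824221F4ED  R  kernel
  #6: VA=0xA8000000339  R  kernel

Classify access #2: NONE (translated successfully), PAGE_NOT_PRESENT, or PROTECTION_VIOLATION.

Per-access translation:
#0 VA=0x7020280B806 (r,kernel):
  [0] read 0x25 idx=14: raw=0x28007 flags P=1 W=1 U=1 S=0
  [1] read 0x28 idx=8: raw=0x2C007 flags P=1 W=1 U=1 S=0
  [2] read 0x2C idx=20: raw=0x30007 flags P=1 W=1 U=1 S=0
  [3] read 0x30 idx=11: raw=0x34007 flags P=1 W=1 U=1 S=0
  → PA=0x34806  (4 entries read)
#1 VA=0x283207310 (r,kernel):
  [0] read 0x25 idx=0: raw=0x36007 flags P=1 W=1 U=1 S=0
  [1] read 0x36 idx=10: raw=0x3A007 flags P=1 W=1 U=1 S=0
  [2] read 0x3A idx=25: raw=0x3E007 flags P=1 W=1 U=1 S=0
  [3] read 0x3E idx=7: raw=0x3F007 flags P=1 W=1 U=1 S=0
  → PA=0x3F310  (4 entries read)
#2 VA=0x98243A05D24 (r,kernel):
  [0] read 0x25 idx=19: raw=0x41007 flags P=1 W=1 U=1 S=0
  [1] read 0x41 idx=9: raw=0x44007 flags P=1 W=1 U=1 S=0
  [2] read 0x44 idx=29: raw=0x46007 flags P=1 W=1 U=1 S=0
  [3] read 0x46 idx=5: raw=0x8002 flags P=0 W=1 U=0 S=0
  ⇒ fault: PAGE_NOT_PRESENT  — 4 lookups
#3 VA=0xE000261D2CC (r,kernel):
  [0] read 0x25 idx=28: raw=0x47007 flags P=1 W=1 U=1 S=0
  [1] read 0x47 idx=0: raw=0x48007 flags P=1 W=1 U=1 S=0
  [2] read 0x48 idx=19: raw=0x4A007 flags P=1 W=1 U=1 S=0
  [3] read 0x4A idx=29: raw=0x4C007 flags P=1 W=1 U=1 S=0
  → PA=0x4C2CC  (4 entries read)
#4 VA=0xD8580014596 (r,kernel):
  [0] read 0x25 idx=27: raw=0x4D007 flags P=1 W=1 U=1 S=0
  [1] read 0x4D idx=22: raw=0x50007 flags P=1 W=1 U=1 S=0
  [2] read 0x50 idx=0: raw=0x54007 flags P=1 W=1 U=1 S=0
  [3] read 0x54 idx=20: raw=0x55007 flags P=1 W=1 U=1 S=0
  → PA=0x55596  (4 entries read)
#5 VA=0xC824221F4ED (r,kernel):
  [0] read 0x25 idx=25: raw=0x56007 flags P=1 W=1 U=1 S=0
  [1] read 0x56 idx=9: raw=0x57007 flags P=1 W=1 U=1 S=0
  [2] read 0x57 idx=17: raw=0x5A007 flags P=1 W=1 U=1 S=0
  [3] read 0x5A idx=31: raw=0x5C007 flags P=1 W=1 U=1 S=0
  → PA=0x5C4ED  (4 entries read)
#6 VA=0xA8000000339 (r,kernel):
  [0] read 0x25 idx=21: raw=0x5F006 flags P=0 W=1 U=1 S=0
  ⇒ fault: PAGE_NOT_PRESENT  — 1 lookups

Access #2 fault: PAGE_NOT_PRESENT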